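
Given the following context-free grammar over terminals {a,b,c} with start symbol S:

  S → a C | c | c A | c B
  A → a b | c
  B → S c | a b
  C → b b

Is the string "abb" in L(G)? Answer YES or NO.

CNF form of G:
  S -> T0 C | T2 A | T2 B | c
  A -> T0 T1 | c
  B -> S T2 | T0 T1
  C -> T1 T1
  T0 -> a
  T1 -> b
  T2 -> c

CYK table (by increasing span):
  [0..0]={T0}  "a"  orig:{}
  [1..1]={T1}  "b"  orig:{}
  [2..2]={T1}  "b"  orig:{}
  [0..1]={A,B}  "ab"
  [1..2]={C}  "bb"
  [0..2]={S}  "abb"

S ∈ T[0,2] ⇒ YES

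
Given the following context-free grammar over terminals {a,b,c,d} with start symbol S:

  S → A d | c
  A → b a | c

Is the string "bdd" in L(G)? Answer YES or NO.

CNF form of G:
  S -> A T2 | c
  A -> T0 T1 | c
  T0 -> b
  T1 -> a
  T2 -> d

CYK fill:
  [0..0]={T0}  "b"  orig:{}
  [1..1]={T2}  "d"  orig:{}
  [2..2]={T2}  "d"  orig:{}
  [0..1]=∅  "bd"
  [1..2]=∅  "dd"
  [0..2]=∅  "bdd"

S ∉ T[0,2] ⇒ NO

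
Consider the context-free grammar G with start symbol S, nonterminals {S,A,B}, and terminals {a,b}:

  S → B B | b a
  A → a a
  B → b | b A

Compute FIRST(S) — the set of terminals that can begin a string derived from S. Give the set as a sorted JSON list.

FIRST sets, iterate to fixpoint:
round 1:
  A via A→a a: +{a}
  B via B→b: +{b}
  S via S→B B: +{b}
  FIRST(S)={b}  FIRST(A)={a}  FIRST(B)={b}
round 2: — fixpoint
  FIRST(S)={b}  FIRST(A)={a}  FIRST(B)={b}

FIRST(S) = ["b"]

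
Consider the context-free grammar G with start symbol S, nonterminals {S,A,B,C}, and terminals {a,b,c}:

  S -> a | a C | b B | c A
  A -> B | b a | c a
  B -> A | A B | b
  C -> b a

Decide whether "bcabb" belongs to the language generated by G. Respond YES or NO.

CNF form of G:
  S -> T0 B | T1 C | T2 A | a
  A -> A B | T0 T1 | T2 T1 | b
  B -> A B | T0 T1 | T2 T1 | b
  C -> T0 T1
  T0 -> b
  T1 -> a
  T2 -> c

CYK table (by increasing span):
  cell(0,0) b: {A,B,T0}  orig:{A,B}
  cell(1,1) c: {T2}  orig:{}
  cell(2,2) a: {S,T1}  orig:{S}
  cell(3,3) b: {A,B,T0}  orig:{A,B}
  cell(4,4) b: {A,B,T0}  orig:{A,B}
  cell(0,1) bc: ∅
  cell(1,2) ca: {A,B}
  cell(2,3) ab: ∅
  cell(3,4) bb: {A,B,S}
  cell(0,2) bca: {A,B,S}
  cell(1,3) cab: {A,B}
  cell(2,4) abb: ∅
  cell(0,3) bcab: {A,B,S}
  cell(1,4) cabb: {A,B}
  cell(0,4) bcabb: {A,B,S}

S ∈ T[0,4] ⇒ YES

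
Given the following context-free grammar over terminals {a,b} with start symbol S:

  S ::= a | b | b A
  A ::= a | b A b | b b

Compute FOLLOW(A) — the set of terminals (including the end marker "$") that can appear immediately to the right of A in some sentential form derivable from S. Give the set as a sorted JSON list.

FIRST iteration:
iter 1:
  A via A→a: +{a}
  A via A→b A b: +{b}
  S via S→a: +{a}
  S via S→b: +{b}
  S: {a,b}  A: {a,b}
iter 2: (no change)
  S: {a,b}  A: {a,b}

FOLLOW sets:
initialize: $ ∈ FOLLOW(S)
round 1:
  A→b A b: FOLLOW(A) ⊇ FIRST(b) = {b}; new: +{b}
  S→b A: FOLLOW(A) ⊇ FOLLOW(S) ⊇ {$}; new: +{$}
  FOLLOW[S]={$}  FOLLOW[A]={$,b}
round 2: done
  FOLLOW[S]={$}  FOLLOW[A]={$,b}

FOLLOW(A) = ["$", "b"]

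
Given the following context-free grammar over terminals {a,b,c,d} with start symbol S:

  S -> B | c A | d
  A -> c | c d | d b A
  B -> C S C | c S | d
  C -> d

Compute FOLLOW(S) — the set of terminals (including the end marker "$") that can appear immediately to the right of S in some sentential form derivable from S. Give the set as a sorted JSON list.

FIRST iteration:
iter 1:
  A via A→c: +{c}
  A via A→d b A: +{d}
  B via B→c S: +{c}
  B via B→d: +{d}
  C via C→d: +{d}
  S via S→B: +{c,d}
  FIRST(S)={c,d}  FIRST(A)={c,d}  FIRST(B)={c,d}  FIRST(C)={d}
iter 2: (no change)
  FIRST(S)={c,d}  FIRST(A)={c,d}  FIRST(B)={c,d}  FIRST(C)={d}

Compute FOLLOW by fixpoint:
FOLLOW(S) := {$}
round 1:
  B→C S C: FOLLOW(C) ⊇ FIRST(S) = {c,d}; new: +{c,d}
  B→C S C: FOLLOW(S) ⊇ FIRST(C) = {d}; new: +{d}
  S→B: FOLLOW(B) ⊇ FOLLOW(S) ⊇ {$,d}; new: +{$,d}
  S→c A: FOLLOW(A) ⊇ FOLLOW(S) ⊇ {$,d}; new: +{$,d}
  S: {$,d}  A: {$,d}  B: {$,d}  C: {c,d}
round 2:
  B→C S C: FOLLOW(C) ⊇ FOLLOW(B) ⊇ {$,d}; new: +{$}
  S: {$,d}  A: {$,d}  B: {$,d}  C: {$,c,d}
round 3: done
  S: {$,d}  A: {$,d}  B: {$,d}  C: {$,c,d}

FOLLOW(S) = ["$", "d"]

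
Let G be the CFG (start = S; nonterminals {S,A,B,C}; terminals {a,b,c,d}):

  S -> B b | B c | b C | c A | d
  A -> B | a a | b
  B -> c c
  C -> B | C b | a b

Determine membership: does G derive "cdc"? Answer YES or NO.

Convert to CNF:
  S -> B T1 | B T2 | T1 A | T2 C | d
  A -> T0 T0 | T1 T1 | b
  B -> T1 T1
  C -> C T2 | T0 T2 | T1 T1
  T0 -> a
  T1 -> c
  T2 -> b

CYK table (by increasing span):
  [0..0]={T1}  "c"  orig:{}
  [1..1]={S}  "d"
  [2..2]={T1}  "c"  orig:{}
  [0..1]=∅  "cd"
  [1..2]=∅  "dc"
  [0..2]=∅  "cdc"

S ∉ T[0,2] ⇒ NO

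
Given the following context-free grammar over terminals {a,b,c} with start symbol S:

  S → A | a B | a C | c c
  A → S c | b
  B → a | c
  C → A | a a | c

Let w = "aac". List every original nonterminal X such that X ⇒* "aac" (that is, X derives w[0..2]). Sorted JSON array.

CNF form of G:
  S -> S T0 | T0 T0 | T1 B | T1 C | b
  A -> S T0 | b
  B -> a | c
  C -> S T0 | T1 T1 | b | c
  T0 -> c
  T1 -> a

Fill CYK table bottom-up — only the sub-triangle for w[0..2]:
  cell(0,0) a: {B,T1}  orig:{B}
  cell(1,1) a: {B,T1}  orig:{B}
  cell(2,2) c: {B,C,T0}  orig:{B,C}
  cell(0,1) aa: {C,S}
  cell(1,2) ac: {S}
  cell(0,2) aac: {A,C,S}

Original NTs in T[0,2] deriving "aac": ["A", "C", "S"]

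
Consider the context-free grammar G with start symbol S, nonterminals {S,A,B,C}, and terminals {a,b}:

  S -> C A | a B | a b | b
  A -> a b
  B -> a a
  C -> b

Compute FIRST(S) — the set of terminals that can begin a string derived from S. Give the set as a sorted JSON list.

FIRST sets, iterate to fixpoint:
[1]
  A via A→a b: +{a}
  B via B→a a: +{a}
  C via C→b: +{b}
  S via S→C A: +{b}
  S via S→a B: +{a}
  FIRST(S)={a,b}  FIRST(A)={a}  FIRST(B)={a}  FIRST(C)={b}
[2] — fixpoint
  FIRST(S)={a,b}  FIRST(A)={a}  FIRST(B)={a}  FIRST(C)={b}

FIRST(S) = ["a", "b"]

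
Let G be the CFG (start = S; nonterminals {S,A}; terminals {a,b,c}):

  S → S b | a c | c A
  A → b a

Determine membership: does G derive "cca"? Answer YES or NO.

Convert to CNF:
  S -> S T0 | T1 T2 | T2 A
  A -> T0 T1
  T0 -> b
  T1 -> a
  T2 -> c

Fill CYK table bottom-up:
  T[0,0] 'c' = {T2}  orig:{}
  T[1,1] 'c' = {T2}  orig:{}
  T[2,2] 'a' = {T1}  orig:{}
  T[0,1] 'cc' = ∅
  T[1,2] 'ca' = ∅
  T[0,2] 'cca' = ∅

S ∉ T[0,2] ⇒ NO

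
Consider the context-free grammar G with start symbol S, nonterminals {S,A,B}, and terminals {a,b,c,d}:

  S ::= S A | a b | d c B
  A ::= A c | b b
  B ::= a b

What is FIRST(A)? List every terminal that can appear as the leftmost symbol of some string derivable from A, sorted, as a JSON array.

Compute FIRST by fixpoint:
iter 1:
  A via A→b b: +{b}
  B via B→a b: +{a}
  S via S→a b: +{a}
  S via S→d c B: +{d}
  FIRST(S)={a,d}  FIRST(A)={b}  FIRST(B)={a}
iter 2: (stable)
  FIRST(S)={a,d}  FIRST(A)={b}  FIRST(B)={a}

FIRST(A) = ["b"]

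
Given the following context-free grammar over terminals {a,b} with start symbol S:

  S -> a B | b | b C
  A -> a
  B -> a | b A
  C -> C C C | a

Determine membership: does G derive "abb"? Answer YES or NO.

CNF form of G:
  S -> T0 C | T1 B | b
  A -> a
  B -> T0 A | a
  C -> C X2 | a
  T0 -> b
  T1 -> a
  X2 -> C C

Fill CYK table bottom-up:
  cell(0,0) a: {A,B,C,T1}  orig:{A,B,C}
  cell(1,1) b: {S,T0}  orig:{S}
  cell(2,2) b: {S,T0}  orig:{S}
  cell(0,1) ab: ∅
  cell(1,2) bb: ∅
  cell(0,2) abb: ∅

S ∉ T[0,2] ⇒ NO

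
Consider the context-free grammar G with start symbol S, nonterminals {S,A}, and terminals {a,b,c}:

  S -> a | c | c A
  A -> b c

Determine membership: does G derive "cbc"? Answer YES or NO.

CNF form of G:
  S -> T1 A | a | c
  A -> T0 T1
  T0 -> b
  T1 -> c

Fill CYK table bottom-up:
  cell(0,0) c: {S,T1}  orig:{S}
  cell(1,1) b: {T0}  orig:{}
  cell(2,2) c: {S,T1}  orig:{S}
  cell(0,1) cb: ∅
  cell(1,2) bc: {A}
  cell(0,2) cbc: {S}

S ∈ T[0,2] ⇒ YES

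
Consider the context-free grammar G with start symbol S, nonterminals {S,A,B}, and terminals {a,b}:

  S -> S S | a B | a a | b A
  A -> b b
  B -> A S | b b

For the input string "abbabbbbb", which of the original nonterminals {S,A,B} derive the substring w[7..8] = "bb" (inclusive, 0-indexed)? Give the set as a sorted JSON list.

CNF form of G:
  S -> S S | T0 A | T1 B | T1 T1
  A -> T0 T0
  B -> A S | T0 T0
  T0 -> b
  T1 -> a

CYK table (by increasing span) (cells [i..j] with 7 ≤ i ≤ j ≤ 8 only):
  [7..7]={T0}  "b"  orig:{}
  [8..8]={T0}  "b"  orig:{}
  [7..8]={A,B}  "bb"

Original NTs in T[7,8] deriving "bb": ["A", "B"]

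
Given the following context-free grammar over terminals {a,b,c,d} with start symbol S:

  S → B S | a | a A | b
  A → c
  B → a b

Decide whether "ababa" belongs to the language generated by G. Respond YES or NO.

CNF form of G:
  S -> B S | T0 A | a | b
  A -> c
  B -> T0 T1
  T0 -> a
  T1 -> b

CYK table (by increasing span):
  [0..0]={S,T0}  "a"  orig:{S}
  [1..1]={S,T1}  "b"  orig:{S}
  [2..2]={S,T0}  "a"  orig:{S}
  [3..3]={S,T1}  "b"  orig:{S}
  [4..4]={S,T0}  "a"  orig:{S}
  [0..1]={B}  "ab"
  [1..2]=∅  "ba"
  [2..3]={B}  "ab"
  [3..4]=∅  "ba"
  [0..2]={S}  "aba"
  [1..3]=∅  "bab"
  [2..4]={S}  "aba"
  [0..3]=∅  "abab"
  [1..4]=∅  "baba"
  [0..4]={S}  "ababa"

S ∈ T[0,4] ⇒ YES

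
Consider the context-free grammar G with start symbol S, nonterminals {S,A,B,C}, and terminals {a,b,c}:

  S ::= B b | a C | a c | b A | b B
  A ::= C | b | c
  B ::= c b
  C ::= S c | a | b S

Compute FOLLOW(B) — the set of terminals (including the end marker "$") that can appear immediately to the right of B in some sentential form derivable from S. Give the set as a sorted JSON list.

FIRST sets, iterate to fixpoint:
[1]
  A via A→b: +{b}
  A via A→c: +{c}
  B via B→c b: +{c}
  C via C→a: +{a}
  C via C→b S: +{b}
  S via S→B b: +{c}
  S via S→a C: +{a}
  S via S→b A: +{b}
  S: {a,b,c}  A: {b,c}  B: {c}  C: {a,b}
[2]
  A via A→C: +{a}
  C via C→S c: +{c}
  S: {a,b,c}  A: {a,b,c}  B: {c}  C: {a,b,c}
[3] — fixpoint
  S: {a,b,c}  A: {a,b,c}  B: {c}  C: {a,b,c}

FOLLOW sets:
FOLLOW(S) := {$}
iter 1:
  C→S c: FOLLOW(S) ⊇ FIRST(c) = {c}; new: +{c}
  S→B b: FOLLOW(B) ⊇ FIRST(b) = {b}; new: +{b}
  S→a C: FOLLOW(C) ⊇ FOLLOW(S) ⊇ {$,c}; new: +{$,c}
  S→b A: FOLLOW(A) ⊇ FOLLOW(S) ⊇ {$,c}; new: +{$,c}
  S→b B: FOLLOW(B) ⊇ FOLLOW(S) ⊇ {$,c}; new: +{$,c}
  FOLLOW[S]={$,c}  FOLLOW[A]={$,c}  FOLLOW[B]={$,b,c}  FOLLOW[C]={$,c}
iter 2: (stable)
  FOLLOW[S]={$,c}  FOLLOW[A]={$,c}  FOLLOW[B]={$,b,c}  FOLLOW[C]={$,c}

FOLLOW(B) = ["$", "b", "c"]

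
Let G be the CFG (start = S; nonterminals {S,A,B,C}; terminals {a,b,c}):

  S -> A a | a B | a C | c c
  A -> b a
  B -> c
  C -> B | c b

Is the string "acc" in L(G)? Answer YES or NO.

CNF form of G:
  S -> A T1 | T1 B | T1 C | T2 T2
  A -> T0 T1
  B -> c
  C -> T2 T0 | c
  T0 -> b
  T1 -> a
  T2 -> c

Fill CYK table bottom-up:
  T[0,0] 'a' = {T1}  orig:{}
  T[1,1] 'c' = {B,C,T2}  orig:{B,C}
  T[2,2] 'c' = {B,C,T2}  orig:{B,C}
  T[0,1] 'ac' = {S}
  T[1,2] 'cc' = {S}
  T[0,2] 'acc' = ∅

S ∉ T[0,2] ⇒ NO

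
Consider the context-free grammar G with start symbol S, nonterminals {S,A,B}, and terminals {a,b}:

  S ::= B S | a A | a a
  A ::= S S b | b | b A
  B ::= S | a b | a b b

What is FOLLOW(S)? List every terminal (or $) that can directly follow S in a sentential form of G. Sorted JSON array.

FIRST iteration:
iter 1:
  A via A→b: +{b}
  B via B→a b: +{a}
  S via S→B S: +{a}
  FIRST[S]={a}  FIRST[A]={b}  FIRST[B]={a}
iter 2:
  A via A→S S b: +{a}
  FIRST[S]={a}  FIRST[A]={a,b}  FIRST[B]={a}
iter 3: (no change)
  FIRST[S]={a}  FIRST[A]={a,b}  FIRST[B]={a}

FOLLOW sets:
FOLLOW(S) := {$}
iter 1:
  A→S S b: FOLLOW(S) ⊇ FIRST(S) = {a}; new: +{a}
  A→S S b: FOLLOW(S) ⊇ FIRST(b) = {b}; new: +{b}
  S→B S: FOLLOW(B) ⊇ FIRST(S) = {a}; new: +{a}
  S→a A: FOLLOW(A) ⊇ FOLLOW(S) ⊇ {$,a,b}; new: +{$,a,b}
  FOLLOW(S)={$,a,b}  FOLLOW(A)={$,a,b}  FOLLOW(B)={a}
iter 2: (no change)
  FOLLOW(S)={$,a,b}  FOLLOW(A)={$,a,b}  FOLLOW(B)={a}

FOLLOW(S) = ["$", "a", "b"]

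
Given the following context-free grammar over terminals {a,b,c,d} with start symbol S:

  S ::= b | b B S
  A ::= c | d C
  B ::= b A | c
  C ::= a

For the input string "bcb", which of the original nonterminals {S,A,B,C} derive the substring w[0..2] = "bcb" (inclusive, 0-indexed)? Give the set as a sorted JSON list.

Convert to CNF:
  S -> T1 X2 | b
  A -> T0 C | c
  B -> T1 A | c
  C -> a
  T0 -> d
  T1 -> b
  X2 -> B S

CYK table (by increasing span), restricted to cells inside w[0..2]:
  T[0,0] 'b' = {S,T1}  orig:{S}
  T[1,1] 'c' = {A,B}
  T[2,2] 'b' = {S,T1}  orig:{S}
  T[0,1] 'bc' = {B}
  T[1,2] 'cb' = {X2}  orig:{}
  T[0,2] 'bcb' = {S,X2}  orig:{S}

Original NTs in T[0,2] deriving "bcb": ["S"]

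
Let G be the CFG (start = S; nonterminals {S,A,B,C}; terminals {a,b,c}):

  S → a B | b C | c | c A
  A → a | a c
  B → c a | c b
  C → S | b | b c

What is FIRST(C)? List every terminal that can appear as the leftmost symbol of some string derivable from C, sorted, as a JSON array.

FIRST sets, iterate to fixpoint:
pass 1:
  A via A→a: +{a}
  B via B→c a: +{c}
  C via C→b: +{b}
  S via S→a B: +{a}
  S via S→b C: +{b}
  S via S→c: +{c}
  FIRST(S)={a,b,c}  FIRST(A)={a}  FIRST(B)={c}  FIRST(C)={b}
pass 2:
  C via C→S: +{a,c}
  FIRST(S)={a,b,c}  FIRST(A)={a}  FIRST(B)={c}  FIRST(C)={a,b,c}
pass 3: (stable)
  FIRST(S)={a,b,c}  FIRST(A)={a}  FIRST(B)={c}  FIRST(C)={a,b,c}

FIRST(C) = ["a", "b", "c"]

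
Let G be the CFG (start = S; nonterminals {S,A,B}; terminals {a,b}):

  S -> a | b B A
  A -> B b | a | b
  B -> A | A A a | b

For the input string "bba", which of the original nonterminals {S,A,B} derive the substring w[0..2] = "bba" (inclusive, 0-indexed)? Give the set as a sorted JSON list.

Convert to CNF:
  S -> T0 X3 | a
  A -> B T0 | a | b
  B -> A X2 | B T0 | a | b
  T0 -> b
  T1 -> a
  X2 -> A T1
  X3 -> B A

CYK fill — only the sub-triangle for w[0..2]:
  T[0,0] 'b' = {A,B,T0}  orig:{A,B}
  T[1,1] 'b' = {A,B,T0}  orig:{A,B}
  T[2,2] 'a' = {A,B,S,T1}  orig:{A,B,S}
  T[0,1] 'bb' = {A,B,X3}  orig:{A,B}
  T[1,2] 'ba' = {X2,X3}  orig:{}
  T[0,2] 'bba' = {B,S,X2,X3}  orig:{B,S}

Original NTs in T[0,2] deriving "bba": ["B", "S"]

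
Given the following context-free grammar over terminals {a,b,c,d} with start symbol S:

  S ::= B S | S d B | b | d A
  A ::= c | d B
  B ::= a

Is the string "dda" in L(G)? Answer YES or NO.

CNF form of G:
  S -> B S | S X1 | T0 A | b
  A -> T0 B | c
  B -> a
  T0 -> d
  X1 -> T0 B

CYK table (by increasing span):
  [0..0]={T0}  "d"  orig:{}
  [1..1]={T0}  "d"  orig:{}
  [2..2]={B}  "a"
  [0..1]=∅  "dd"
  [1..2]={A,X1}  "da"  orig:{A}
  [0..2]={S}  "dda"

S ∈ T[0,2] ⇒ YES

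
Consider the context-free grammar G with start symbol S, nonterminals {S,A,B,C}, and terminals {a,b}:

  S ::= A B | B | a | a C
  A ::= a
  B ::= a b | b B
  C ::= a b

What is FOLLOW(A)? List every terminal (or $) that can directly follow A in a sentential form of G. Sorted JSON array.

FIRST iteration:
[1]
  A via A→a: +{a}
  B via B→a b: +{a}
  B via B→b B: +{b}
  C via C→a b: +{a}
  S via S→A B: +{a}
  S via S→B: +{b}
  FIRST(S)={a,b}  FIRST(A)={a}  FIRST(B)={a,b}  FIRST(C)={a}
[2] (no change)
  FIRST(S)={a,b}  FIRST(A)={a}  FIRST(B)={a,b}  FIRST(C)={a}

FOLLOW iteration:
FOLLOW(S) := {$}
round 1:
  S→A B: FOLLOW(A) ⊇ FIRST(B) = {a,b}; new: +{a,b}
  S→A B: FOLLOW(B) ⊇ FOLLOW(S) ⊇ {$}; new: +{$}
  S→a C: FOLLOW(C) ⊇ FOLLOW(S) ⊇ {$}; new: +{$}
  FOLLOW(S)={$}  FOLLOW(A)={a,b}  FOLLOW(B)={$}  FOLLOW(C)={$}
round 2: (stable)
  FOLLOW(S)={$}  FOLLOW(A)={a,b}  FOLLOW(B)={$}  FOLLOW(C)={$}

FOLLOW(A) = ["a", "b"]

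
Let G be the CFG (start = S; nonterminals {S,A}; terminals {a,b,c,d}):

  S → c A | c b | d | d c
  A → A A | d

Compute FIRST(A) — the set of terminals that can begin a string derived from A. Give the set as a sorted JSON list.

FIRST sets, iterate to fixpoint:
iter 1:
  A via A→d: +{d}
  S via S→c A: +{c}
  S via S→d: +{d}
  FIRST(S)={c,d}  FIRST(A)={d}
iter 2: (stable)
  FIRST(S)={c,d}  FIRST(A)={d}

FIRST(A) = ["d"]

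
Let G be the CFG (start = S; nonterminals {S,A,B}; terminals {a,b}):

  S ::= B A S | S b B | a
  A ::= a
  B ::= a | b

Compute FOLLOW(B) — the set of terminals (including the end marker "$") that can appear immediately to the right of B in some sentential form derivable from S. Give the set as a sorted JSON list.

FIRST iteration:
round 1:
  A via A→a: +{a}
  B via B→a: +{a}
  B via B→b: +{b}
  S via S→B A S: +{a,b}
  FIRST[S]={a,b}  FIRST[A]={a}  FIRST[B]={a,b}
round 2: (no change)
  FIRST[S]={a,b}  FIRST[A]={a}  FIRST[B]={a,b}

FOLLOW iteration:
initialize: $ ∈ FOLLOW(S)
round 1:
  S→B A S: FOLLOW(B) ⊇ FIRST(A) = {a}; new: +{a}
  S→B A S: FOLLOW(A) ⊇ FIRST(S) = {a,b}; new: +{a,b}
  S→S b B: FOLLOW(S) ⊇ FIRST(b) = {b}; new: +{b}
  S→S b B: FOLLOW(B) ⊇ FOLLOW(S) ⊇ {$,b}; new: +{$,b}
  FOLLOW(S)={$,b}  FOLLOW(A)={a,b}  FOLLOW(B)={$,a,b}
round 2: — fixpoint
  FOLLOW(S)={$,b}  FOLLOW(A)={a,b}  FOLLOW(B)={$,a,b}

FOLLOW(B) = ["$", "a", "b"]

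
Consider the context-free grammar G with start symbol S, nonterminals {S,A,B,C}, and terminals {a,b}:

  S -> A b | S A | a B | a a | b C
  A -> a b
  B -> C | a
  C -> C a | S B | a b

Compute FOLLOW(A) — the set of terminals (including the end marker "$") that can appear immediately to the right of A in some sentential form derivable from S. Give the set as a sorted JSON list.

Compute FIRST by fixpoint:
[1]
  A via A→a b: +{a}
  B via B→a: +{a}
  C via C→a b: +{a}
  S via S→A b: +{a}
  S via S→b C: +{b}
  FIRST(S)={a,b}  FIRST(A)={a}  FIRST(B)={a}  FIRST(C)={a}
[2]
  C via C→S B: +{b}
  FIRST(S)={a,b}  FIRST(A)={a}  FIRST(B)={a}  FIRST(C)={a,b}
[3]
  B via B→C: +{b}
  FIRST(S)={a,b}  FIRST(A)={a}  FIRST(B)={a,b}  FIRST(C)={a,b}
[4] — fixpoint
  FIRST(S)={a,b}  FIRST(A)={a}  FIRST(B)={a,b}  FIRST(C)={a,b}

FOLLOW sets:
initialize: $ ∈ FOLLOW(S)
[1]
  C→C a: FOLLOW(C) ⊇ FIRST(a) = {a}; new: +{a}
  C→S B: FOLLOW(S) ⊇ FIRST(B) = {a,b}; new: +{a,b}
  C→S B: FOLLOW(B) ⊇ FOLLOW(C) ⊇ {a}; new: +{a}
  S→A b: FOLLOW(A) ⊇ FIRST(b) = {b}; new: +{b}
  S→S A: FOLLOW(A) ⊇ FOLLOW(S) ⊇ {$,a,b}; new: +{$,a}
  S→a B: FOLLOW(B) ⊇ FOLLOW(S) ⊇ {$,a,b}; new: +{$,b}
  S→b C: FOLLOW(C) ⊇ FOLLOW(S) ⊇ {$,a,b}; new: +{$,b}
  S: {$,a,b}  A: {$,a,b}  B: {$,a,b}  C: {$,a,b}
[2] (no change)
  S: {$,a,b}  A: {$,a,b}  B: {$,a,b}  C: {$,a,b}

FOLLOW(A) = ["$", "a", "b"]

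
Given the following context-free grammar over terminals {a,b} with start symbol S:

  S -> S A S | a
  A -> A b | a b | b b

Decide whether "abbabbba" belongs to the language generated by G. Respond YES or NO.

CNF form of G:
  S -> S X2 | a
  A -> A T0 | T0 T0 | T1 T0
  T0 -> b
  T1 -> a
  X2 -> A S

CYK table (by increasing span):
  [0..0]={S,T1}  "a"  orig:{S}
  [1..1]={T0}  "b"  orig:{}
  [2..2]={T0}  "b"  orig:{}
  [3..3]={S,T1}  "a"  orig:{S}
  [4..4]={T0}  "b"  orig:{}
  [5..5]={T0}  "b"  orig:{}
  [6..6]={T0}  "b"  orig:{}
  [7..7]={S,T1}  "a"  orig:{S}
  [0..1]={A}  "ab"
  [1..2]={A}  "bb"
  [2..3]=∅  "ba"
  [3..4]={A}  "ab"
  [4..5]={A}  "bb"
  [5..6]={A}  "bb"
  [6..7]=∅  "ba"
  [0..2]={A}  "abb"
  [1..3]={X2}  "bba"  orig:{}
  [2..4]=∅  "bab"
  [3..5]={A}  "abb"
  [4..6]={A}  "bbb"
  [5..7]={X2}  "bba"  orig:{}
  [0..3]={S,X2}  "abba"  orig:{S}
  [1..4]=∅  "bbab"
  [2..5]=∅  "babb"
  [3..6]={A}  "abbb"
  [4..7]={X2}  "bbba"  orig:{}
  [0..4]=∅  "abbab"
  [1..5]=∅  "bbabb"
  [2..6]=∅  "babbb"
  [3..7]={S,X2}  "abbba"  orig:{S}
  [0..5]=∅  "abbabb"
  [1..6]=∅  "bbabbb"
  [2..7]=∅  "babbba"
  [0..6]=∅  "abbabbb"
  [1..7]={X2}  "bbabbba"  orig:{}
  [0..7]={S,X2}  "abbabbba"  orig:{S}

S ∈ T[0,7] ⇒ YES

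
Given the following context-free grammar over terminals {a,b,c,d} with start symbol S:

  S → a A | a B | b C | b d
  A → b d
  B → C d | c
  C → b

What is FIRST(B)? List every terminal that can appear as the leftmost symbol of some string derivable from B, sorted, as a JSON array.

FIRST iteration:
pass 1:
  A via A→b d: +{b}
  B via B→c: +{c}
  C via C→b: +{b}
  S via S→a A: +{a}
  S via S→b C: +{b}
  FIRST(S)={a,b}  FIRST(A)={b}  FIRST(B)={c}  FIRST(C)={b}
pass 2:
  B via B→C d: +{b}
  FIRST(S)={a,b}  FIRST(A)={b}  FIRST(B)={b,c}  FIRST(C)={b}
pass 3: done
  FIRST(S)={a,b}  FIRST(A)={b}  FIRST(B)={b,c}  FIRST(C)={b}

FIRST(B) = ["b", "c"]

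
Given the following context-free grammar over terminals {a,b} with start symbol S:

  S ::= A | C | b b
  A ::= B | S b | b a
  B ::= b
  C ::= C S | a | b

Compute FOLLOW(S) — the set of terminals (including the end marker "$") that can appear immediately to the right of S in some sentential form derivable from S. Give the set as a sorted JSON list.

FIRST iteration:
[1]
  A via A→b a: +{b}
  B via B→b: +{b}
  C via C→a: +{a}
  C via C→b: +{b}
  S via S→A: +{b}
  S via S→C: +{a}
  FIRST[S]={a,b}  FIRST[A]={b}  FIRST[B]={b}  FIRST[C]={a,b}
[2]
  A via A→S b: +{a}
  FIRST[S]={a,b}  FIRST[A]={a,b}  FIRST[B]={b}  FIRST[C]={a,b}
[3] done
  FIRST[S]={a,b}  FIRST[A]={a,b}  FIRST[B]={b}  FIRST[C]={a,b}

Compute FOLLOW by fixpoint:
FOLLOW(S) := {$}
pass 1:
  A→S b: FOLLOW(S) ⊇ FIRST(b) = {b}; new: +{b}
  C→C S: FOLLOW(C) ⊇ FIRST(S) = {a,b}; new: +{a,b}
  C→C S: FOLLOW(S) ⊇ FOLLOW(C) ⊇ {a,b}; new: +{a}
  S→A: FOLLOW(A) ⊇ FOLLOW(S) ⊇ {$,a,b}; new: +{$,a,b}
  S→C: FOLLOW(C) ⊇ FOLLOW(S) ⊇ {$,a,b}; new: +{$}
  FOLLOW(S)={$,a,b}  FOLLOW(A)={$,a,b}  FOLLOW(B)={}  FOLLOW(C)={$,a,b}
pass 2:
  A→B: FOLLOW(B) ⊇ FOLLOW(A) ⊇ {$,a,b}; new: +{$,a,b}
  FOLLOW(S)={$,a,b}  FOLLOW(A)={$,a,b}  FOLLOW(B)={$,a,b}  FOLLOW(C)={$,a,b}
pass 3: — fixpoint
  FOLLOW(S)={$,a,b}  FOLLOW(A)={$,a,b}  FOLLOW(B)={$,a,b}  FOLLOW(C)={$,a,b}

FOLLOW(S) = ["$", "a", "b"]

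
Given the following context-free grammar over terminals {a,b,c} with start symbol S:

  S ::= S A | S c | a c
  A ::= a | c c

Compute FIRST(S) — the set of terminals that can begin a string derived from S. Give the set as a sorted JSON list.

Compute FIRST by fixpoint:
pass 1:
  A via A→a: +{a}
  A via A→c c: +{c}
  S via S→a c: +{a}
  FIRST(S)={a}  FIRST(A)={a,c}
pass 2: (stable)
  FIRST(S)={a}  FIRST(A)={a,c}

FIRST(S) = ["a"]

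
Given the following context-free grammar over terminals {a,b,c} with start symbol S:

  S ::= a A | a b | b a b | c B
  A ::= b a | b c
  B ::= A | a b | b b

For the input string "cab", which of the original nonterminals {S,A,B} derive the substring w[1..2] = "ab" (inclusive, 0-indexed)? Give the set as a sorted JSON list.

CNF form of G:
  S -> T0 X3 | T1 A | T1 T0 | T2 B
  A -> T0 T1 | T0 T2
  B -> T0 T0 | T0 T1 | T0 T2 | T1 T0
  T0 -> b
  T1 -> a
  T2 -> c
  X3 -> T1 T0

CYK fill, restricted to cells inside w[1..2]:
  cell(1,1) a: {T1}  orig:{}
  cell(2,2) b: {T0}  orig:{}
  cell(1,2) ab: {B,S,X3}  orig:{B,S}

Original NTs in T[1,2] deriving "ab": ["B", "S"]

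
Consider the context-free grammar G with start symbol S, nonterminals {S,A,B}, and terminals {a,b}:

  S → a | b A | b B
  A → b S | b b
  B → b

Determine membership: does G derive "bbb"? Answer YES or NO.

CNF form of G:
  S -> T0 A | T0 B | a
  A -> T0 S | T0 T0
  B -> b
  T0 -> b

CYK fill:
  cell(0,0) b: {B,T0}  orig:{B}
  cell(1,1) b: {B,T0}  orig:{B}
  cell(2,2) b: {B,T0}  orig:{B}
  cell(0,1) bb: {A,S}
  cell(1,2) bb: {A,S}
  cell(0,2) bbb: {A,S}

S ∈ T[0,2] ⇒ YES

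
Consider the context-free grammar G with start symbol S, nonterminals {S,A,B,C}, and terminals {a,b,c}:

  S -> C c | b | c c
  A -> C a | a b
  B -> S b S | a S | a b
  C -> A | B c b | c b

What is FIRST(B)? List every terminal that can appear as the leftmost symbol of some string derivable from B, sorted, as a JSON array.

Compute FIRST by fixpoint:
pass 1:
  A via A→a b: +{a}
  B via B→a S: +{a}
  C via C→A: +{a}
  C via C→c b: +{c}
  S via S→C c: +{a,c}
  S via S→b: +{b}
  FIRST(S)={a,b,c}  FIRST(A)={a}  FIRST(B)={a}  FIRST(C)={a,c}
pass 2:
  A via A→C a: +{c}
  B via B→S b S: +{b,c}
  C via C→B c b: +{b}
  FIRST(S)={a,b,c}  FIRST(A)={a,c}  FIRST(B)={a,b,c}  FIRST(C)={a,b,c}
pass 3:
  A via A→C a: +{b}
  FIRST(S)={a,b,c}  FIRST(A)={a,b,c}  FIRST(B)={a,b,c}  FIRST(C)={a,b,c}
pass 4: — fixpoint
  FIRST(S)={a,b,c}  FIRST(A)={a,b,c}  FIRST(B)={a,b,c}  FIRST(C)={a,b,c}

FIRST(B) = ["a", "b", "c"]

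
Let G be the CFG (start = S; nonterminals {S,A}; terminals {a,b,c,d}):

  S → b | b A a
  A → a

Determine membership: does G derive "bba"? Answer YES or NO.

Convert to CNF:
  S -> T0 X2 | b
  A -> a
  T0 -> b
  T1 -> a
  X2 -> A T1

CYK fill:
  T[0,0] 'b' = {S,T0}  orig:{S}
  T[1,1] 'b' = {S,T0}  orig:{S}
  T[2,2] 'a' = {A,T1}  orig:{A}
  T[0,1] 'bb' = ∅
  T[1,2] 'ba' = ∅
  T[0,2] 'bba' = ∅

S ∉ T[0,2] ⇒ NO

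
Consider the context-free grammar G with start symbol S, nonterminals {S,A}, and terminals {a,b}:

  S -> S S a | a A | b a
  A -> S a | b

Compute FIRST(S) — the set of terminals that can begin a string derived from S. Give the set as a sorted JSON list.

FIRST sets, iterate to fixpoint:
round 1:
  A via A→b: +{b}
  S via S→a A: +{a}
  S via S→b a: +{b}
  FIRST[S]={a,b}  FIRST[A]={b}
round 2:
  A via A→S a: +{a}
  FIRST[S]={a,b}  FIRST[A]={a,b}
round 3: (stable)
  FIRST[S]={a,b}  FIRST[A]={a,b}

FIRST(S) = ["a", "b"]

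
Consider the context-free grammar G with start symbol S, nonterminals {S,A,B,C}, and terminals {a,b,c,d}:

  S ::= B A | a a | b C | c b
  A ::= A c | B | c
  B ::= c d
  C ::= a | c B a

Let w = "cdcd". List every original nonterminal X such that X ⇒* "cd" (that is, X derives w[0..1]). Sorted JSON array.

Convert to CNF:
  S -> B A | T0 T3 | T2 T2 | T3 C
  A -> A T0 | T0 T1 | c
  B -> T0 T1
  C -> T0 X4 | a
  T0 -> c
  T1 -> d
  T2 -> a
  T3 -> b
  X4 -> B T2

CYK table (by increasing span) (cells [i..j] with 0 ≤ i ≤ j ≤ 1 only):
  [0..0]={A,T0}  "c"  orig:{A}
  [1..1]={T1}  "d"  orig:{}
  [0..1]={A,B}  "cd"

Original NTs in T[0,1] deriving "cd": ["A", "B"]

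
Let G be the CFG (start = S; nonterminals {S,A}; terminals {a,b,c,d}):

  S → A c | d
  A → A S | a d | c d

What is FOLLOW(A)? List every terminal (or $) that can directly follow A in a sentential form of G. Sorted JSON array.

Compute FIRST by fixpoint:
iter 1:
  A via A→a d: +{a}
  A via A→c d: +{c}
  S via S→A c: +{a,c}
  S via S→d: +{d}
  FIRST[S]={a,c,d}  FIRST[A]={a,c}
iter 2: (no change)
  FIRST[S]={a,c,d}  FIRST[A]={a,c}

FOLLOW iteration:
seed FOLLOW(S) with $
iter 1:
  A→A S: FOLLOW(A) ⊇ FIRST(S) = {a,c,d}; new: +{a,c,d}
  A→A S: FOLLOW(S) ⊇ FOLLOW(A) ⊇ {a,c,d}; new: +{a,c,d}
  S: {$,a,c,d}  A: {a,c,d}
iter 2: — fixpoint
  S: {$,a,c,d}  A: {a,c,d}

FOLLOW(A) = ["a", "c", "d"]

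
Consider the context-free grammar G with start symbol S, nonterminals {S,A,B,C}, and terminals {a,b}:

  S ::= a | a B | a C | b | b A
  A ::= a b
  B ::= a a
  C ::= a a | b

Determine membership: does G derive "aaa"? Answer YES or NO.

Convert to CNF:
  S -> T0 B | T0 C | T1 A | a | b
  A -> T0 T1
  B -> T0 T0
  C -> T0 T0 | b
  T0 -> a
  T1 -> b

CYK fill:
  [0..0]={S,T0}  "a"  orig:{S}
  [1..1]={S,T0}  "a"  orig:{S}
  [2..2]={S,T0}  "a"  orig:{S}
  [0..1]={B,C}  "aa"
  [1..2]={B,C}  "aa"
  [0..2]={S}  "aaa"

S ∈ T[0,2] ⇒ YES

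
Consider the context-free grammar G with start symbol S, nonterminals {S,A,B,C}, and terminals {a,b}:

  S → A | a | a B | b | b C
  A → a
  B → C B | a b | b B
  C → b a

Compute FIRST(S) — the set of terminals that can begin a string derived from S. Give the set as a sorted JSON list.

FIRST iteration:
[1]
  A via A→a: +{a}
  B via B→a b: +{a}
  B via B→b B: +{b}
  C via C→b a: +{b}
  S via S→A: +{a}
  S via S→b: +{b}
  S: {a,b}  A: {a}  B: {a,b}  C: {b}
[2] done
  S: {a,b}  A: {a}  B: {a,b}  C: {b}

FIRST(S) = ["a", "b"]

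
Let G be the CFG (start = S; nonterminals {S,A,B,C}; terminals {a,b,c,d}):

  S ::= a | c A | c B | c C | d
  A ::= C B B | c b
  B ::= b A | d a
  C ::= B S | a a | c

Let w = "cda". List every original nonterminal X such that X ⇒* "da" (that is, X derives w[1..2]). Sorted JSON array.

CNF form of G:
  S -> T0 A | T0 B | T0 C | a | d
  A -> C X4 | T0 T1
  B -> T1 A | T2 T3
  C -> B S | T3 T3 | c
  T0 -> c
  T1 -> b
  T2 -> d
  T3 -> a
  X4 -> B B

Fill CYK table bottom-up (cells [i..j] with 1 ≤ i ≤ j ≤ 2 only):
  cell(1,1) d: {S,T2}  orig:{S}
  cell(2,2) a: {S,T3}  orig:{S}
  cell(1,2) da: {B}

Original NTs in T[1,2] deriving "da": ["B"]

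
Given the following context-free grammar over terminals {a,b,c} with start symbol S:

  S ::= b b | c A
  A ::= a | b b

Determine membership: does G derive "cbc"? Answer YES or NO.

CNF form of G:
  S -> T0 T0 | T1 A
  A -> T0 T0 | a
  T0 -> b
  T1 -> c

CYK fill:
  T[0,0] 'c' = {T1}  orig:{}
  T[1,1] 'b' = {T0}  orig:{}
  T[2,2] 'c' = {T1}  orig:{}
  T[0,1] 'cb' = ∅
  T[1,2] 'bc' = ∅
  T[0,2] 'cbc' = ∅

S ∉ T[0,2] ⇒ NO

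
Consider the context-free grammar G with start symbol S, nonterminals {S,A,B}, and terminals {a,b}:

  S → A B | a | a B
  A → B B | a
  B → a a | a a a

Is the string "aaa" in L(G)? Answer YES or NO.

CNF form of G:
  S -> A B | T0 B | a
  A -> B B | a
  B -> T0 T0 | T0 X1
  T0 -> a
  X1 -> T0 T0

Fill CYK table bottom-up:
  cell(0,0) a: {A,S,T0}  orig:{A,S}
  cell(1,1) a: {A,S,T0}  orig:{A,S}
  cell(2,2) a: {A,S,T0}  orig:{A,S}
  cell(0,1) aa: {B,X1}  orig:{B}
  cell(1,2) aa: {B,X1}  orig:{B}
  cell(0,2) aaa: {B,S}

S ∈ T[0,2] ⇒ YES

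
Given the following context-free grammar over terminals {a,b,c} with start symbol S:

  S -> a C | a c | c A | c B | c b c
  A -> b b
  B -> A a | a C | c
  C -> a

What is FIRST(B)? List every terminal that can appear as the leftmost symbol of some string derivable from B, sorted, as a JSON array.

FIRST sets, iterate to fixpoint:
iter 1:
  A via A→b b: +{b}
  B via B→A a: +{b}
  B via B→a C: +{a}
  B via B→c: +{c}
  C via C→a: +{a}
  S via S→a C: +{a}
  S via S→c A: +{c}
  S: {a,c}  A: {b}  B: {a,b,c}  C: {a}
iter 2: (no change)
  S: {a,c}  A: {b}  B: {a,b,c}  C: {a}

FIRST(B) = ["a", "b", "c"]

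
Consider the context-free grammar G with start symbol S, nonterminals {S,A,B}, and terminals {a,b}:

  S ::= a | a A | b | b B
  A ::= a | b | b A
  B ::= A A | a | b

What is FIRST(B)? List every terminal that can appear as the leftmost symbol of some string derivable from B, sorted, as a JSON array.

FIRST iteration:
pass 1:
  A via A→a: +{a}
  A via A→b: +{b}
  B via B→A A: +{a,b}
  S via S→a: +{a}
  S via S→b: +{b}
  FIRST[S]={a,b}  FIRST[A]={a,b}  FIRST[B]={a,b}
pass 2: done
  FIRST[S]={a,b}  FIRST[A]={a,b}  FIRST[B]={a,b}

FIRST(B) = ["a", "b"]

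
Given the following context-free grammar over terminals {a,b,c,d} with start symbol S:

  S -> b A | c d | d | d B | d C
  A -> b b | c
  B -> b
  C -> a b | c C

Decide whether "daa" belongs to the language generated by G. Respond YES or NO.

CNF form of G:
  S -> T0 A | T2 T3 | T3 B | T3 C | d
  A -> T0 T0 | c
  B -> b
  C -> T1 T0 | T2 C
  T0 -> b
  T1 -> a
  T2 -> c
  T3 -> d

CYK fill:
  T[0,0] 'd' = {S,T3}  orig:{S}
  T[1,1] 'a' = {T1}  orig:{}
  T[2,2] 'a' = {T1}  orig:{}
  T[0,1] 'da' = ∅
  T[1,2] 'aa' = ∅
  T[0,2] 'daa' = ∅

S ∉ T[0,2] ⇒ NO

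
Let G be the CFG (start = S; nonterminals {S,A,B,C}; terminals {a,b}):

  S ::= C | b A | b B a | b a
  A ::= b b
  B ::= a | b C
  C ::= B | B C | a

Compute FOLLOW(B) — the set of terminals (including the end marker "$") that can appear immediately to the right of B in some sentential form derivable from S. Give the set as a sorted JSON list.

FIRST sets, iterate to fixpoint:
round 1:
  A via A→b b: +{b}
  B via B→a: +{a}
  B via B→b C: +{b}
  C via C→B: +{a,b}
  S via S→C: +{a,b}
  S: {a,b}  A: {b}  B: {a,b}  C: {a,b}
round 2: (no change)
  S: {a,b}  A: {b}  B: {a,b}  C: {a,b}

Compute FOLLOW by fixpoint:
FOLLOW(S) := {$}
round 1:
  C→B C: FOLLOW(B) ⊇ FIRST(C) = {a,b}; new: +{a,b}
  S→C: FOLLOW(C) ⊇ FOLLOW(S) ⊇ {$}; new: +{$}
  S→b A: FOLLOW(A) ⊇ FOLLOW(S) ⊇ {$}; new: +{$}
  FOLLOW(S)={$}  FOLLOW(A)={$}  FOLLOW(B)={a,b}  FOLLOW(C)={$}
round 2:
  B→b C: FOLLOW(C) ⊇ FOLLOW(B) ⊇ {a,b}; new: +{a,b}
  C→B: FOLLOW(B) ⊇ FOLLOW(C) ⊇ {$,a,b}; new: +{$}
  FOLLOW(S)={$}  FOLLOW(A)={$}  FOLLOW(B)={$,a,b}  FOLLOW(C)={$,a,b}
round 3: (no change)
  FOLLOW(S)={$}  FOLLOW(A)={$}  FOLLOW(B)={$,a,b}  FOLLOW(C)={$,a,b}

FOLLOW(B) = ["$", "a", "b"]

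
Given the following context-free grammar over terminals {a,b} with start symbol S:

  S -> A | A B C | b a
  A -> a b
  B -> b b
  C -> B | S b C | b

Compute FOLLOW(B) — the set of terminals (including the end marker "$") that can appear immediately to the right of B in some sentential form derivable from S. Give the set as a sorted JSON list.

FIRST sets, iterate to fixpoint:
iter 1:
  A via A→a b: +{a}
  B via B→b b: +{b}
  C via C→B: +{b}
  S via S→A: +{a}
  S via S→b a: +{b}
  FIRST(S)={a,b}  FIRST(A)={a}  FIRST(B)={b}  FIRST(C)={b}
iter 2:
  C via C→S b C: +{a}
  FIRST(S)={a,b}  FIRST(A)={a}  FIRST(B)={b}  FIRST(C)={a,b}
iter 3: done
  FIRST(S)={a,b}  FIRST(A)={a}  FIRST(B)={b}  FIRST(C)={a,b}

FOLLOW iteration:
seed FOLLOW(S) with $
[1]
  C→S b C: FOLLOW(S) ⊇ FIRST(b) = {b}; new: +{b}
  S→A: FOLLOW(A) ⊇ FOLLOW(S) ⊇ {$,b}; new: +{$,b}
  S→A B C: FOLLOW(B) ⊇ FIRST(C) = {a,b}; new: +{a,b}
  S→A B C: FOLLOW(C) ⊇ FOLLOW(S) ⊇ {$,b}; new: +{$,b}
  S: {$,b}  A: {$,b}  B: {a,b}  C: {$,b}
[2]
  C→B: FOLLOW(B) ⊇ FOLLOW(C) ⊇ {$,b}; new: +{$}
  S: {$,b}  A: {$,b}  B: {$,a,b}  C: {$,b}
[3] (stable)
  S: {$,b}  A: {$,b}  B: {$,a,b}  C: {$,b}

FOLLOW(B) = ["$", "a", "b"]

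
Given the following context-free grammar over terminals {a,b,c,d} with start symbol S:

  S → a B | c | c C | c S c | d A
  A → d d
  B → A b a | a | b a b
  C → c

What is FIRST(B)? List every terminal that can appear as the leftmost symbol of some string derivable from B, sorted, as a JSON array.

FIRST sets, iterate to fixpoint:
round 1:
  A via A→d d: +{d}
  B via B→A b a: +{d}
  B via B→a: +{a}
  B via B→b a b: +{b}
  C via C→c: +{c}
  S via S→a B: +{a}
  S via S→c: +{c}
  S via S→d A: +{d}
  FIRST(S)={a,c,d}  FIRST(A)={d}  FIRST(B)={a,b,d}  FIRST(C)={c}
round 2: — fixpoint
  FIRST(S)={a,c,d}  FIRST(A)={d}  FIRST(B)={a,b,d}  FIRST(C)={c}

FIRST(B) = ["a", "b", "d"]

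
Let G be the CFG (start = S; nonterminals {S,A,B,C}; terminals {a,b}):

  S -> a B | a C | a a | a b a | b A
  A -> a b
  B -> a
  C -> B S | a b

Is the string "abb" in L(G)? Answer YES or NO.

Convert to CNF:
  S -> T0 B | T0 C | T0 T0 | T0 X2 | T1 A
  A -> T0 T1
  B -> a
  C -> B S | T0 T1
  T0 -> a
  T1 -> b
  X2 -> T1 T0

Fill CYK table bottom-up:
  T[0,0] 'a' = {B,T0}  orig:{B}
  T[1,1] 'b' = {T1}  orig:{}
  T[2,2] 'b' = {T1}  orig:{}
  T[0,1] 'ab' = {A,C}
  T[1,2] 'bb' = ∅
  T[0,2] 'abb' = ∅

S ∉ T[0,2] ⇒ NO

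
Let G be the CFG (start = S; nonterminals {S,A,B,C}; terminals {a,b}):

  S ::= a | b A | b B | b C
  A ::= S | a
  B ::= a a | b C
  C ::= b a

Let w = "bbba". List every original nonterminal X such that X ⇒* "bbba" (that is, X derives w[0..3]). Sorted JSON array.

CNF form of G:
  S -> T0 A | T0 B | T0 C | a
  A -> T0 A | T0 B | T0 C | a
  B -> T0 C | T1 T1
  C -> T0 T1
  T0 -> b
  T1 -> a

CYK table (by increasing span), restricted to cells inside w[0..3]:
  cell(0,0) b: {T0}  orig:{}
  cell(1,1) b: {T0}  orig:{}
  cell(2,2) b: {T0}  orig:{}
  cell(3,3) a: {A,S,T1}  orig:{A,S}
  cell(0,1) bb: ∅
  cell(1,2) bb: ∅
  cell(2,3) ba: {A,C,S}
  cell(0,2) bbb: ∅
  cell(1,3) bba: {A,B,S}
  cell(0,3) bbba: {A,S}

Original NTs in T[0,3] deriving "bbba": ["A", "S"]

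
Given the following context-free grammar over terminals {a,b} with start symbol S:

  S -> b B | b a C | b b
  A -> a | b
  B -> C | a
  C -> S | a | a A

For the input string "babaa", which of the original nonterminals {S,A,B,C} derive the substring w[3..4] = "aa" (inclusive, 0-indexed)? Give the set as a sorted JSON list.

CNF form of G:
  S -> T1 B | T1 T1 | T1 X4
  A -> a | b
  B -> T0 A | T1 B | T1 T1 | T1 X2 | a
  C -> T0 A | T1 B | T1 T1 | T1 X3 | a
  T0 -> a
  T1 -> b
  X2 -> T0 C
  X3 -> T0 C
  X4 -> T0 C

Fill CYK table bottom-up — only the sub-triangle for w[3..4]:
  T[3,3] 'a' = {A,B,C,T0}  orig:{A,B,C}
  T[4,4] 'a' = {A,B,C,T0}  orig:{A,B,C}
  T[3,4] 'aa' = {B,C,X2,X3,X4}  orig:{B,C}

Original NTs in T[3,4] deriving "aa": ["B", "C"]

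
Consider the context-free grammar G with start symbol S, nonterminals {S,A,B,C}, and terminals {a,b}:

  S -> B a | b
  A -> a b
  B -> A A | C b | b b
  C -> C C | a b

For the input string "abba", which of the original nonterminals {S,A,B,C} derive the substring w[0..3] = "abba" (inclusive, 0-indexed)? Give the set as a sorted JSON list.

Convert to CNF:
  S -> B T0 | b
  A -> T0 T1
  B -> A A | C T1 | T1 T1
  C -> C C | T0 T1
  T0 -> a
  T1 -> b

CYK fill, restricted to cells inside w[0..3]:
  cell(0,0) a: {T0}  orig:{}
  cell(1,1) b: {S,T1}  orig:{S}
  cell(2,2) b: {S,T1}  orig:{S}
  cell(3,3) a: {T0}  orig:{}
  cell(0,1) ab: {A,C}
  cell(1,2) bb: {B}
  cell(2,3) ba: ∅
  cell(0,2) abb: {B}
  cell(1,3) bba: {S}
  cell(0,3) abba: {S}

Original NTs in T[0,3] deriving "abba": ["S"]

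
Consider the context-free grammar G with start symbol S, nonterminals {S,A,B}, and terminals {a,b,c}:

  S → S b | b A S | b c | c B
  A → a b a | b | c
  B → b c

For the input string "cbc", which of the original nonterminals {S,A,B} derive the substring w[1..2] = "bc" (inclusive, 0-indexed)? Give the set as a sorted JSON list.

Convert to CNF:
  S -> S T1 | T1 T2 | T1 X4 | T2 B
  A -> T0 X3 | b | c
  B -> T1 T2
  T0 -> a
  T1 -> b
  T2 -> c
  X3 -> T1 T0
  X4 -> A S

CYK table (by increasing span) (cells [i..j] with 1 ≤ i ≤ j ≤ 2 only):
  [1..1]={A,T1}  "b"  orig:{A}
  [2..2]={A,T2}  "c"  orig:{A}
  [1..2]={B,S}  "bc"

Original NTs in T[1,2] deriving "bc": ["B", "S"]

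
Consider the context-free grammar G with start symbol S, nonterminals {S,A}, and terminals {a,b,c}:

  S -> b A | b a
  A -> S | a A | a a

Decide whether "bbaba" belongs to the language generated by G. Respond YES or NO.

Convert to CNF:
  S -> T1 A | T1 T0
  A -> T0 A | T0 T0 | T1 A | T1 T0
  T0 -> a
  T1 -> b

CYK fill:
  [0..0]={T1}  "b"  orig:{}
  [1..1]={T1}  "b"  orig:{}
  [2..2]={T0}  "a"  orig:{}
  [3..3]={T1}  "b"  orig:{}
  [4..4]={T0}  "a"  orig:{}
  [0..1]=∅  "bb"
  [1..2]={A,S}  "ba"
  [2..3]=∅  "ab"
  [3..4]={A,S}  "ba"
  [0..2]={A,S}  "bba"
  [1..3]=∅  "bab"
  [2..4]={A}  "aba"
  [0..3]=∅  "bbab"
  [1..4]={A,S}  "baba"
  [0..4]={A,S}  "bbaba"

S ∈ T[0,4] ⇒ YES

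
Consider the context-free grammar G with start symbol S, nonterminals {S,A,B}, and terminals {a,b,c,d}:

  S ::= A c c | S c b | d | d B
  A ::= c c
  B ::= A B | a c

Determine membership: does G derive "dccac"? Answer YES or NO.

CNF form of G:
  S -> A X4 | S X5 | T3 B | d
  A -> T0 T0
  B -> A B | T1 T0
  T0 -> c
  T1 -> a
  T2 -> b
  T3 -> d
  X4 -> T0 T0
  X5 -> T0 T2

Fill CYK table bottom-up:
  cell(0,0) d: {S,T3}  orig:{S}
  cell(1,1) c: {T0}  orig:{}
  cell(2,2) c: {T0}  orig:{}
  cell(3,3) a: {T1}  orig:{}
  cell(4,4) c: {T0}  orig:{}
  cell(0,1) dc: ∅
  cell(1,2) cc: {A,X4}  orig:{A}
  cell(2,3) ca: ∅
  cell(3,4) ac: {B}
  cell(0,2) dcc: ∅
  cell(1,3) cca: ∅
  cell(2,4) cac: ∅
  cell(0,3) dcca: ∅
  cell(1,4) ccac: {B}
  cell(0,4) dccac: {S}

S ∈ T[0,4] ⇒ YES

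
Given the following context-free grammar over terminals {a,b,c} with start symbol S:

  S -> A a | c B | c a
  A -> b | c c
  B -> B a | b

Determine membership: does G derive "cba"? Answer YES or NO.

Convert to CNF:
  S -> A T1 | T0 B | T0 T1
  A -> T0 T0 | b
  B -> B T1 | b
  T0 -> c
  T1 -> a

Fill CYK table bottom-up:
  T[0,0] 'c' = {T0}  orig:{}
  T[1,1] 'b' = {A,B}
  T[2,2] 'a' = {T1}  orig:{}
  T[0,1] 'cb' = {S}
  T[1,2] 'ba' = {B,S}
  T[0,2] 'cba' = {S}

S ∈ T[0,2] ⇒ YES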